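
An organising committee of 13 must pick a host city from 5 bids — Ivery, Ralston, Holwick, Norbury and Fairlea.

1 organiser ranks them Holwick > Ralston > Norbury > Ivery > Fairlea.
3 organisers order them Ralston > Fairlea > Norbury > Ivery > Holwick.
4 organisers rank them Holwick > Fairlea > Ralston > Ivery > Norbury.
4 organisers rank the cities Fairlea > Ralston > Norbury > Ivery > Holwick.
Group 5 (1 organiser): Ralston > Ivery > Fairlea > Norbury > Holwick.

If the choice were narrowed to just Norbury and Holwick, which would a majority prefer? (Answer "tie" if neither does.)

Norbury

Ballots ranking Norbury above Holwick: 3 + 4 + 1 = 8.
Ballots ranking Holwick above Norbury: 13 − 8 = 5.
Norbury wins the head-to-head 8–5.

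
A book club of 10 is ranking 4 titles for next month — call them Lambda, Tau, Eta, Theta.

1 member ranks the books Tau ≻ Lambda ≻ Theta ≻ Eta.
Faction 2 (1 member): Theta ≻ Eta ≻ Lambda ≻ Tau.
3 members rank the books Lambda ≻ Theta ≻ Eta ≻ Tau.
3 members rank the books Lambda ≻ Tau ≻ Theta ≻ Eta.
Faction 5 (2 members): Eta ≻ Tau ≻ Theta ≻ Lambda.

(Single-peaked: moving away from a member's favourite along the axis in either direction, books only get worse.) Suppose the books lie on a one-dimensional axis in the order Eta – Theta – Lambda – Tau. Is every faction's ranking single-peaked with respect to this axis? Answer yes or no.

no

Axis positions: Eta=1, Theta=2, Lambda=3, Tau=4.
Faction 1 (peak Tau at position 4): ranking walks positions 4-3-2-1, expanding outward from the peak — single-peaked.
Faction 2 (peak Theta at position 2): ranking walks positions 2-1-3-4, expanding outward from the peak — single-peaked.
Faction 3 (peak Lambda at position 3): ranking walks positions 3-2-1-4, expanding outward from the peak — single-peaked.
Faction 4 (peak Lambda at position 3): ranking walks positions 3-4-2-1, expanding outward from the peak — single-peaked.
Faction 5: ranking walks positions 1-4-2-3; Tau is ranked above Theta even though Theta lies between Tau and the peak Eta on the axis — preferences dip and rise again. Not single-peaked.
Faction 5 violates single-peakedness, so the profile is not single-peaked on this axis.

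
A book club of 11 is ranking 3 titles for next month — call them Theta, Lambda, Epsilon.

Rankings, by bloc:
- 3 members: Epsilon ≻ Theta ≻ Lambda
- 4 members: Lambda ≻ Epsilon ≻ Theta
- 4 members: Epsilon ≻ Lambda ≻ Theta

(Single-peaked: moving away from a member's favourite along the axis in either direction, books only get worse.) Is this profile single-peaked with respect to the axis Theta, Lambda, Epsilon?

Axis positions: Theta=1, Lambda=2, Epsilon=3.
Bloc 1: ranking walks positions 3-1-2; Theta is ranked above Lambda even though Lambda lies between Theta and the peak Epsilon on the axis — preferences dip and rise again. Not single-peaked.
Bloc 2 (peak Lambda at position 2): ranking walks positions 2-3-1, expanding outward from the peak — single-peaked.
Bloc 3 (peak Epsilon at position 3): ranking walks positions 3-2-1, expanding outward from the peak — single-peaked.
Bloc 1 violates single-peakedness, so the profile is not single-peaked on this axis.

no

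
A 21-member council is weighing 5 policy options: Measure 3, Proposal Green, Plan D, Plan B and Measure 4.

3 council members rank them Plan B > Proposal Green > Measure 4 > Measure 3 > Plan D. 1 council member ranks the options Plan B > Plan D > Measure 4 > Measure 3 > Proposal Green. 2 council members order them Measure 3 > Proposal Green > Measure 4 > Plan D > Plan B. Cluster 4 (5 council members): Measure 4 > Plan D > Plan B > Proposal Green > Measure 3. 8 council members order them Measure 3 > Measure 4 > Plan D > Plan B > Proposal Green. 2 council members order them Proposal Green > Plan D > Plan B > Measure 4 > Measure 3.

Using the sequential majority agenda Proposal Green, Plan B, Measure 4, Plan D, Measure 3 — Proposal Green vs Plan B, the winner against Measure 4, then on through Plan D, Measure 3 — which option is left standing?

Measure 4

Round 1: Proposal Green vs Plan B — 4–17, Plan B advances.
Round 2: Plan B vs Measure 4 — 6–15, Measure 4 advances.
Round 3: Measure 4 vs Plan D — 18–3, Measure 4 advances.
Round 4: Measure 4 vs Measure 3 — 11–10, Measure 4 advances.
The agenda winner is Measure 4.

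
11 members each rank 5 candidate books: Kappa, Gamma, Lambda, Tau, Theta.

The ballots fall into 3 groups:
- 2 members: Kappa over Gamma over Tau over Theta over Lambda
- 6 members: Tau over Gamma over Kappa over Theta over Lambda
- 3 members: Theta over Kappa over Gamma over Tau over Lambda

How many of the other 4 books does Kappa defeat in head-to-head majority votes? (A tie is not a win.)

2

Kappa against each rival (11 members):
Kappa vs Gamma: Gamma wins 6–5.
Kappa vs Lambda: Kappa wins 11–0.
Kappa vs Tau: Kappa preferred on 2+3 = 5 ballots; Tau wins 6–5.
Kappa vs Theta: 8 to 3, Kappa.
Kappa beats Lambda, Theta; loses to Gamma, Tau — 2 pairwise wins.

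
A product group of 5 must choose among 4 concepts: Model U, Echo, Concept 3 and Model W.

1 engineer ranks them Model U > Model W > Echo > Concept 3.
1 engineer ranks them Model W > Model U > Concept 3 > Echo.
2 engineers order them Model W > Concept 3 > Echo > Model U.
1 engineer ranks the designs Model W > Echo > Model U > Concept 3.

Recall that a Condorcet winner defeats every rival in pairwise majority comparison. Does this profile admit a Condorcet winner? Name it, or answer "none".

Pairwise majorities:
Model U vs Echo: Echo, 3–2.
Model U–Concept 3: Model U 3–2.
Model U–Model W: Model W 4–1.
Echo vs Concept 3: Concept 3, 3–2.
Echo vs Model W: Model W, 5–0.
Concept 3–Model W: Model W 5–0.
Model W beats each of Model U, Echo, Concept 3 — Model W is the Condorcet winner.

Model W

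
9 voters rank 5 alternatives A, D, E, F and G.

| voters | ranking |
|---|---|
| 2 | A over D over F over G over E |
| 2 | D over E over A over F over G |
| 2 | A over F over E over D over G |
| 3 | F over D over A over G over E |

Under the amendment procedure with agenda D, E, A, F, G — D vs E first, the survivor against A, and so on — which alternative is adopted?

Round 1: D vs E — 7–2, D advances.
Round 2: D vs A — 5–4, D advances.
Round 3: D vs F — 4–5, F advances.
Round 4: F vs G — 9–0, F advances.
F survives the agenda.

F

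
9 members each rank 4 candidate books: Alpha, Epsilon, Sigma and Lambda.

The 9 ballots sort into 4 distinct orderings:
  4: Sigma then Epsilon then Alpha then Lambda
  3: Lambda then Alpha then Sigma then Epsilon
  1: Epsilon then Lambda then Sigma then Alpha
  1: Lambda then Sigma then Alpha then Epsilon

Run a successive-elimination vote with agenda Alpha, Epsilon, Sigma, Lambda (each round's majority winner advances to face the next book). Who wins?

Round 1: Alpha vs Epsilon — 4–5, Epsilon advances.
Round 2: Epsilon vs Sigma — 1–8, Sigma advances.
Round 3: Sigma vs Lambda — 4–5, Lambda advances.
The agenda winner is Lambda.

Lambda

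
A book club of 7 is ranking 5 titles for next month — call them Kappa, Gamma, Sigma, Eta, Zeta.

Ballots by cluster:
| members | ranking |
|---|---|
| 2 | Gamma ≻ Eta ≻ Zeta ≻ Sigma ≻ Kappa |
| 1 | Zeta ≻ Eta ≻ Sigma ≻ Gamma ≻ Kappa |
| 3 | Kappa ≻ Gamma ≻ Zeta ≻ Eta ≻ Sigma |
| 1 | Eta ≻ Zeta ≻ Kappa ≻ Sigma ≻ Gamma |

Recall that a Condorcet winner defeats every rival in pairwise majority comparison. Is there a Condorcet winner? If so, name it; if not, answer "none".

Check each pair by majority over 7 ballots:
Kappa vs Gamma: Kappa preferred on 3+1 = 4 ballots; Kappa wins 4–3.
Kappa vs Sigma: 3+1 = 4 for Kappa, 3 for Sigma — Kappa by 4–3.
Kappa vs Eta: 3 for Kappa, 4 for Eta — Eta by 4–3.
Kappa vs Zeta: 3 for Kappa, 4 for Zeta — Zeta by 4–3.
Gamma vs Sigma: 5 to 2, Gamma.
Gamma vs Eta: 5 to 2, Gamma.
Gamma vs Zeta: Gamma preferred on 2+3 = 5 ballots; Gamma wins 5–2.
Sigma vs Eta: Sigma is ranked higher on 0 ballots, Eta on 7. Eta wins 7–0.
Sigma vs Zeta: Sigma is ranked higher on 0 ballots, Zeta on 7. Zeta wins 7–0.
Eta vs Zeta: Eta preferred on 2+1 = 3 ballots; Zeta wins 4–3.
Every book loses at least once (Kappa loses to Eta; Gamma loses to Kappa; Sigma loses to Kappa; Eta loses to Gamma; Zeta loses to Gamma). The majority relation contains the cycle Kappa → Gamma → Eta → Kappa, so there is no Condorcet winner.

none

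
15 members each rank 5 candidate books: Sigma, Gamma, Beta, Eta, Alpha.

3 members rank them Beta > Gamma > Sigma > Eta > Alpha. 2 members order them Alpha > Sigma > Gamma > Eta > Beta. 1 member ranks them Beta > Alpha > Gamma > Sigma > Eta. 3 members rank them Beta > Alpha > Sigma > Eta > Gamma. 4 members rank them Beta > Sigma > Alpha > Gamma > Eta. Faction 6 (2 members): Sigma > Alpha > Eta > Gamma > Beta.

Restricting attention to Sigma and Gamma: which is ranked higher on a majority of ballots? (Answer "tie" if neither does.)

Sigma

Ballots ranking Sigma above Gamma: 2 + 3 + 4 + 2 = 11.
Ballots ranking Gamma above Sigma: 15 − 11 = 4.
Sigma wins the head-to-head 11–4.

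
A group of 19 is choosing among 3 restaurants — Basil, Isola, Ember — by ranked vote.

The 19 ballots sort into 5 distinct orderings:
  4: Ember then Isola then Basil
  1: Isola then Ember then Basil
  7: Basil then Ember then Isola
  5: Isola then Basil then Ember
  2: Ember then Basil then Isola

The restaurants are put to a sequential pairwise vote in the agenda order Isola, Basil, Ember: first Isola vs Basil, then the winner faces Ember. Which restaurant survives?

Ember

Round 1: Isola vs Basil — 10–9, Isola advances.
Round 2: Isola vs Ember — 6–13, Ember advances.
The agenda winner is Ember.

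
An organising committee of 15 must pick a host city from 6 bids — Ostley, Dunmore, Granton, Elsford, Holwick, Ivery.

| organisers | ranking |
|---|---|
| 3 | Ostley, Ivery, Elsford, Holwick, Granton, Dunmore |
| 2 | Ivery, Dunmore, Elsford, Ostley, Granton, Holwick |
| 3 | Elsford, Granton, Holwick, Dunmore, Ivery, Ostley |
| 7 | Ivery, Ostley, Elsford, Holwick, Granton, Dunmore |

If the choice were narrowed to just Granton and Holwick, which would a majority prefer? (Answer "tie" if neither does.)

Ballots ranking Granton above Holwick: 2 + 3 = 5.
Ballots ranking Holwick above Granton: 15 − 5 = 10.
Holwick wins the head-to-head 10–5.

Holwick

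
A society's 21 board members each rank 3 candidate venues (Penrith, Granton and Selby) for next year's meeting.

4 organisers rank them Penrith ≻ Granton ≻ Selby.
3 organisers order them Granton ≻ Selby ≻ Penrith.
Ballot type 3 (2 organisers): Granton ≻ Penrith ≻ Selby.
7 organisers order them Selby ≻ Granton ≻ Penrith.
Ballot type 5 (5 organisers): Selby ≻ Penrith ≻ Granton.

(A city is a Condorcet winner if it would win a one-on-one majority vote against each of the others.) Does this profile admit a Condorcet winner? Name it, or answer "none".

Head-to-head results (21 organisers):
Penrith vs Granton: Granton wins 12–9.
Penrith vs Selby: Selby wins 15–6.
Granton vs Selby: Selby wins 12–9.
Selby wins every pairwise contest, so Selby is the Condorcet winner.

Selby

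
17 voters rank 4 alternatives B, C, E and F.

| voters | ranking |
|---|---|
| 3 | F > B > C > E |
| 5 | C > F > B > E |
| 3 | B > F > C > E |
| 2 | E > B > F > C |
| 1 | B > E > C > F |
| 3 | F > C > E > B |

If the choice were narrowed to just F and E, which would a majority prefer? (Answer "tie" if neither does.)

Ballots ranking F above E: 3 + 5 + 3 + 3 = 14.
Ballots ranking E above F: 17 − 14 = 3.
F wins the head-to-head 14–3.

F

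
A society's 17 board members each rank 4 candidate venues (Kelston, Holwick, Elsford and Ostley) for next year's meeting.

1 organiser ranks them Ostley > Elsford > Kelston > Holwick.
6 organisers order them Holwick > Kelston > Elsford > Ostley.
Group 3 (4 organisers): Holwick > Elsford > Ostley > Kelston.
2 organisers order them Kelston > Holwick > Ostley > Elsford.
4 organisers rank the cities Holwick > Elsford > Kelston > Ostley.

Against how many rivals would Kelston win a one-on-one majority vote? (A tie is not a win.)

Kelston against each rival (17 organisers):
Kelston–Holwick: Holwick 14–3.
Kelston vs Elsford: Elsford wins 9–8.
Kelston vs Ostley: Kelston wins 12–5.
Kelston beats Ostley; loses to Holwick, Elsford — 1 pairwise win.

1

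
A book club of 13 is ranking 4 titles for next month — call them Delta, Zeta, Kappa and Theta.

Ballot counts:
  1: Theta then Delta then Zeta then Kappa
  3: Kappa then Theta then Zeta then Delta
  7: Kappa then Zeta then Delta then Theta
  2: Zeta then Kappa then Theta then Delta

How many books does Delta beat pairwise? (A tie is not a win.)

1

Delta against each rival (13 members):
Delta vs Zeta: Delta is ranked higher on 1 ballot, Zeta on 12. Zeta wins 12–1.
Delta vs Kappa: Delta is ranked higher on 1 ballot, Kappa on 12. Kappa wins 12–1.
Delta vs Theta: Delta preferred on 7 ballots; Delta wins 7–6.
Delta beats Theta; loses to Zeta, Kappa — 1 pairwise win.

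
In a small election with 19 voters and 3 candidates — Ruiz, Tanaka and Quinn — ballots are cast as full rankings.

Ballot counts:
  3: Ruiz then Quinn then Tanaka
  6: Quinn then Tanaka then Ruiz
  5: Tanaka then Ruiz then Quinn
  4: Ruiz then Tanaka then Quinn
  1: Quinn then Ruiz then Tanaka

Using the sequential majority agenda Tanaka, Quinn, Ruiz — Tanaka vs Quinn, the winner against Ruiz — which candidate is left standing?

Ruiz

Round 1: Tanaka vs Quinn — 9–10, Quinn advances.
Round 2: Quinn vs Ruiz — 7–12, Ruiz advances.
The agenda winner is Ruiz.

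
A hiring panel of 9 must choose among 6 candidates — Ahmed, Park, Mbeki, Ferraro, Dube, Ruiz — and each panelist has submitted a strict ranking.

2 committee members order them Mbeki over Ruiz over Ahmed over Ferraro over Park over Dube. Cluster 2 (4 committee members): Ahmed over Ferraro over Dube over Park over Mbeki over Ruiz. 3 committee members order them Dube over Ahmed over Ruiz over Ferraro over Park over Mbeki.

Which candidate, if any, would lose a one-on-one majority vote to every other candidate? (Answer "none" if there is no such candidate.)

none

Head-to-head results (9 committee members):
Ahmed vs Park: Ahmed preferred on 2+4+3 = 9 ballots; Ahmed wins 9–0.
Ahmed vs Mbeki: 7 to 2, Ahmed.
Ahmed–Ferraro: Ahmed 9–0.
Ahmed vs Dube: Ahmed is ranked higher on 2+4 = 6 ballots, Dube on 3. Ahmed wins 6–3.
Ahmed–Ruiz: Ahmed 7–2.
Park vs Mbeki: Park is ranked higher on 4+3 = 7 ballots, Mbeki on 2. Park wins 7–2.
Park vs Ferraro: 0 for Park, 9 for Ferraro — Ferraro by 9–0.
Park–Dube: Dube 7–2.
Park vs Ruiz: Ruiz wins 5–4.
Mbeki vs Ferraro: Mbeki is ranked higher on 2 ballots, Ferraro on 7. Ferraro wins 7–2.
Mbeki vs Dube: 2 to 7, Dube.
Mbeki vs Ruiz: 2+4 = 6 for Mbeki, 3 for Ruiz — Mbeki by 6–3.
Ferraro vs Dube: 6 to 3, Ferraro.
Ferraro vs Ruiz: Ferraro preferred on 4 ballots; Ruiz wins 5–4.
Dube–Ruiz: Dube 7–2.
Every candidate wins at least one matchup (Ahmed beats Park; Park beats Mbeki; Mbeki beats Ruiz; Ferraro beats Park; Dube beats Park; Ruiz beats Park), so there is no Condorcet loser.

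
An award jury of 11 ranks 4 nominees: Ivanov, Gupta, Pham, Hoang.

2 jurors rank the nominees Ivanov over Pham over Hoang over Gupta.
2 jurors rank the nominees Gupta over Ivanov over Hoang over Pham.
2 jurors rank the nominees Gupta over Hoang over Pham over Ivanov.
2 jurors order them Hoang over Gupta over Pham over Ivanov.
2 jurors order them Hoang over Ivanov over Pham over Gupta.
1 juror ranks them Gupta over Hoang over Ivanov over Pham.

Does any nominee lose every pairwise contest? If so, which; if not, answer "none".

Head-to-head results (11 jurors):
Ivanov vs Gupta: Gupta, 7–4.
Ivanov–Pham: Ivanov 7–4.
Ivanov–Hoang: Hoang 7–4.
Gupta vs Pham: Gupta wins 7–4.
Gupta vs Hoang: Gupta is ranked higher on 2+2+1 = 5 ballots, Hoang on 6. Hoang wins 6–5.
Pham vs Hoang: 2 for Pham, 9 for Hoang — Hoang by 9–2.
Pham loses to every other nominee — it is the Condorcet loser.

Pham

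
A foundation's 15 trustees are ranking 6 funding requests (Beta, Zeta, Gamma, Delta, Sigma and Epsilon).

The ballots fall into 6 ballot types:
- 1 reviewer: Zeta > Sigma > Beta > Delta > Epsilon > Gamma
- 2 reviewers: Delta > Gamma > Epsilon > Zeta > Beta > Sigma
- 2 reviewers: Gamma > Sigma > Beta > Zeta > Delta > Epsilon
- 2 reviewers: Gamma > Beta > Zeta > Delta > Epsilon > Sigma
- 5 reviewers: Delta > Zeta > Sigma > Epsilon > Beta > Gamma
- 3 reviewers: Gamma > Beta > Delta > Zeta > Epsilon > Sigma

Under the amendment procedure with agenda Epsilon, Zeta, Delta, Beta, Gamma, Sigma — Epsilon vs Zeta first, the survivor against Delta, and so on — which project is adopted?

Gamma

Round 1: Epsilon vs Zeta — 2–13, Zeta advances.
Round 2: Zeta vs Delta — 5–10, Delta advances.
Round 3: Delta vs Beta — 7–8, Beta advances.
Round 4: Beta vs Gamma — 6–9, Gamma advances.
Round 5: Gamma vs Sigma — 9–6, Gamma advances.
The agenda winner is Gamma.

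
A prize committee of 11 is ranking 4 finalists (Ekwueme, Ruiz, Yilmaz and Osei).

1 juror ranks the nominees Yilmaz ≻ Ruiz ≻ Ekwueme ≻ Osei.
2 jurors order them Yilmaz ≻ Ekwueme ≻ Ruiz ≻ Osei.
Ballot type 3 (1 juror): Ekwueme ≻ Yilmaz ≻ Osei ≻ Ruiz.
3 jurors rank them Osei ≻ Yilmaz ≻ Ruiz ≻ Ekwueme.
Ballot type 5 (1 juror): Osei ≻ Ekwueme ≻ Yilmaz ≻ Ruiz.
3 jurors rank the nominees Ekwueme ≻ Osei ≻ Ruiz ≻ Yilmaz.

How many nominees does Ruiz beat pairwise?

Ruiz against each rival (11 jurors):
Ruiz–Ekwueme: Ekwueme 7–4.
Ruiz vs Yilmaz: Yilmaz, 8–3.
Ruiz vs Osei: Osei wins 8–3.
Ruiz beats no one; loses to Ekwueme, Yilmaz, Osei — 0 pairwise wins.

0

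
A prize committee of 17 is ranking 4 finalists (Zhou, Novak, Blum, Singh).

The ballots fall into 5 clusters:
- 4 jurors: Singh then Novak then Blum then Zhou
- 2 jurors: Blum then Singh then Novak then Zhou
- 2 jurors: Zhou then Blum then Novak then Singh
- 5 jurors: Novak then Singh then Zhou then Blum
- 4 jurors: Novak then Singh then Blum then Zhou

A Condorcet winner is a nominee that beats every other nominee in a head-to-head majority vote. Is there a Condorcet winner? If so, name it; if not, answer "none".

Novak

Head-to-head results (17 jurors):
Zhou vs Novak: Zhou preferred on 2 ballots; Novak wins 15–2.
Zhou vs Blum: Zhou preferred on 2+5 = 7 ballots; Blum wins 10–7.
Zhou vs Singh: Zhou is ranked higher on 2 ballots, Singh on 15. Singh wins 15–2.
Novak vs Blum: Novak wins 13–4.
Novak–Singh: Novak 11–6.
Blum–Singh: Singh 13–4.
Novak beats each of Zhou, Blum, Singh — Novak is the Condorcet winner.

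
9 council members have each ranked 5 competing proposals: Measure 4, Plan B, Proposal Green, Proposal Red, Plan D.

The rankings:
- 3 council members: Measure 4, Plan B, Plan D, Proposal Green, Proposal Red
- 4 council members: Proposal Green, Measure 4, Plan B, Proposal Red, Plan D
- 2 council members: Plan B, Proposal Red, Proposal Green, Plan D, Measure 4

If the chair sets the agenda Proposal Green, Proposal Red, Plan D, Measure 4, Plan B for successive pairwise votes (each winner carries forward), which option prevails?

Plan B

Round 1: Proposal Green vs Proposal Red — 7–2, Proposal Green advances.
Round 2: Proposal Green vs Plan D — 6–3, Proposal Green advances.
Round 3: Proposal Green vs Measure 4 — 6–3, Proposal Green advances.
Round 4: Proposal Green vs Plan B — 4–5, Plan B advances.
Plan B survives the agenda.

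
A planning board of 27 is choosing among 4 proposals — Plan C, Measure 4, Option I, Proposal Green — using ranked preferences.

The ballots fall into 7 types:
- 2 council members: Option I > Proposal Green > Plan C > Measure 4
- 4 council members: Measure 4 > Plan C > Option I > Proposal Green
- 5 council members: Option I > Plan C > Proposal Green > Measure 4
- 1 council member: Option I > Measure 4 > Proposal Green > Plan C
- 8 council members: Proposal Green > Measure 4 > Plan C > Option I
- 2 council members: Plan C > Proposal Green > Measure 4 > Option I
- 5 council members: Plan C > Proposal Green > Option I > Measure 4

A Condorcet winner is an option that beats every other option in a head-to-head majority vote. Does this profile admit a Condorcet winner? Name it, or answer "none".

Plan C

Check each pair by majority over 27 ballots:
Plan C–Measure 4: Plan C 14–13.
Plan C vs Option I: Plan C, 19–8.
Plan C–Proposal Green: Plan C 16–11.
Measure 4 vs Option I: Measure 4, 14–13.
Measure 4–Proposal Green: Proposal Green 22–5.
Option I vs Proposal Green: Proposal Green wins 15–12.
Only Plan C has no losses; Plan C is the Condorcet winner.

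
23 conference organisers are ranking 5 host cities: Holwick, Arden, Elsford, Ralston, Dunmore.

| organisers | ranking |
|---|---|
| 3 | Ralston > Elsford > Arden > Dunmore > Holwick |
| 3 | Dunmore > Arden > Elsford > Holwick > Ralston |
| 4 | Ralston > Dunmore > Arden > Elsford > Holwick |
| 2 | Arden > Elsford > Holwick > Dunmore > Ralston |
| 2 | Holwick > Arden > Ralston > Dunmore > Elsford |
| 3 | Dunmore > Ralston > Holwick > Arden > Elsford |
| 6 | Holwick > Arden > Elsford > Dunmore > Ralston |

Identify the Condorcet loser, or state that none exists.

none

Head-to-head results (23 organisers):
Holwick–Arden: Arden 12–11.
Holwick vs Elsford: 11 to 12, Elsford.
Holwick vs Ralston: 3+2+2+6 = 13 for Holwick, 10 for Ralston — Holwick by 13–10.
Holwick vs Dunmore: Holwick preferred on 2+2+6 = 10 ballots; Dunmore wins 13–10.
Arden vs Elsford: Arden preferred on 3+4+2+2+3+6 = 20 ballots; Arden wins 20–3.
Arden vs Ralston: Arden is ranked higher on 3+2+2+6 = 13 ballots, Ralston on 10. Arden wins 13–10.
Arden vs Dunmore: Arden, 13–10.
Elsford–Ralston: Ralston 12–11.
Elsford vs Dunmore: Elsford preferred on 3+2+6 = 11 ballots; Dunmore wins 12–11.
Ralston–Dunmore: Dunmore 14–9.
No city is winless: Holwick beats Ralston; Arden beats Holwick; Elsford beats Holwick; Ralston beats Elsford; Dunmore beats Holwick. There is no Condorcet loser.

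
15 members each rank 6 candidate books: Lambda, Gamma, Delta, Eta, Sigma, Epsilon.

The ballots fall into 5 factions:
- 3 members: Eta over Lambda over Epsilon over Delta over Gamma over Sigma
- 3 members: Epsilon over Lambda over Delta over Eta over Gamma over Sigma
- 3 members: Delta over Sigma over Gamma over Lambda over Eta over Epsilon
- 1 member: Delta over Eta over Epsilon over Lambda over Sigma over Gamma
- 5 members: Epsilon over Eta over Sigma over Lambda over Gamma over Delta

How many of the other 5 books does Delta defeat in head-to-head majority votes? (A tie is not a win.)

2

Delta against each rival (15 members):
Delta vs Lambda: Lambda, 11–4.
Delta vs Gamma: 10 to 5, Delta.
Delta vs Eta: Eta wins 8–7.
Delta vs Sigma: 3+3+3+1 = 10 for Delta, 5 for Sigma — Delta by 10–5.
Delta vs Epsilon: Delta preferred on 3+1 = 4 ballots; Epsilon wins 11–4.
Delta beats Gamma, Sigma; loses to Lambda, Eta, Epsilon — 2 pairwise wins.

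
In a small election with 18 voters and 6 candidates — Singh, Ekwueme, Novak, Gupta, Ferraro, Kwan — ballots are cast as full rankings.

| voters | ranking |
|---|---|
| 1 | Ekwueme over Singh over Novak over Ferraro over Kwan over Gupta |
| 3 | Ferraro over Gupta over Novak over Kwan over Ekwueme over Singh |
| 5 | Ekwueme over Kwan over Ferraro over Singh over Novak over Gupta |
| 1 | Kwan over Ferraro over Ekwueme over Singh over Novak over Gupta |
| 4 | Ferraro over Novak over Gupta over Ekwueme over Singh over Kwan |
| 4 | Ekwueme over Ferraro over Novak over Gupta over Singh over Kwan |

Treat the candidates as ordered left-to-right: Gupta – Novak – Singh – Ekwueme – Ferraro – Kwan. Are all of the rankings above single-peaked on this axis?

no

Axis positions: Gupta=1, Novak=2, Singh=3, Ekwueme=4, Ferraro=5, Kwan=6.
Faction 1 (peak Ekwueme at position 4): ranking walks positions 4-3-2-5-6-1, expanding outward from the peak — single-peaked.
Faction 2: ranking walks positions 5-1-2-6-4-3; Gupta is ranked above Ekwueme even though Ekwueme lies between Gupta and the peak Ferraro on the axis — preferences dip and rise again. Not single-peaked.
Faction 3: ranking walks positions 4-6-5-3-2-1; Kwan is ranked above Ferraro even though Ferraro lies between Kwan and the peak Ekwueme on the axis — preferences dip and rise again. Not single-peaked.
Faction 4 (peak Kwan at position 6): ranking walks positions 6-5-4-3-2-1, expanding outward from the peak — single-peaked.
Faction 5: ranking walks positions 5-2-1-4-3-6; Novak is ranked above Ekwueme even though Ekwueme lies between Novak and the peak Ferraro on the axis — preferences dip and rise again. Not single-peaked.
Faction 6: ranking walks positions 4-5-2-1-3-6; Novak is ranked above Singh even though Singh lies between Novak and the peak Ekwueme on the axis — preferences dip and rise again. Not single-peaked.
Faction 2 violates single-peakedness, so the profile is not single-peaked on this axis.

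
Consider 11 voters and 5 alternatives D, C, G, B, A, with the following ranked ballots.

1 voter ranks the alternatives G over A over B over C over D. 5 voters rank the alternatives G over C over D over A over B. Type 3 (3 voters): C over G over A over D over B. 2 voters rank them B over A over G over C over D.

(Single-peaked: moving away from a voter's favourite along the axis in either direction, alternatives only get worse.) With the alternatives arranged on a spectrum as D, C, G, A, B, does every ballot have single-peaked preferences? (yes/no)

Axis positions: D=1, C=2, G=3, A=4, B=5.
Type 1 (peak G at position 3): ranking walks positions 3-4-5-2-1, expanding outward from the peak — single-peaked.
Type 2 (peak G at position 3): ranking walks positions 3-2-1-4-5, expanding outward from the peak — single-peaked.
Type 3 (peak C at position 2): ranking walks positions 2-3-4-1-5, expanding outward from the peak — single-peaked.
Type 4 (peak B at position 5): ranking walks positions 5-4-3-2-1, expanding outward from the peak — single-peaked.
Every ranking is single-peaked on this axis.

yes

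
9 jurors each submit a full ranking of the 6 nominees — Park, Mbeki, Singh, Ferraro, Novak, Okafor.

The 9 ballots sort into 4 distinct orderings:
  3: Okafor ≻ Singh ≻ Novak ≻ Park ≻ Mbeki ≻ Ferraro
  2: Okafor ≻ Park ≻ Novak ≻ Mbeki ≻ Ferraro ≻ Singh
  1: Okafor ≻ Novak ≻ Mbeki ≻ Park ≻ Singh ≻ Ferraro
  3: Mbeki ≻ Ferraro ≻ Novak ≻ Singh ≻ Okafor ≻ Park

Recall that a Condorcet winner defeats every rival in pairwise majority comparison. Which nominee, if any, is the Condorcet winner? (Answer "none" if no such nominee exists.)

Okafor

Head-to-head results (9 jurors):
Park vs Mbeki: Park is ranked higher on 3+2 = 5 ballots, Mbeki on 4. Park wins 5–4.
Park vs Singh: 3 to 6, Singh.
Park vs Ferraro: 3+2+1 = 6 for Park, 3 for Ferraro — Park by 6–3.
Park vs Novak: 2 for Park, 7 for Novak — Novak by 7–2.
Park vs Okafor: 0 for Park, 9 for Okafor — Okafor by 9–0.
Mbeki vs Singh: Mbeki preferred on 2+1+3 = 6 ballots; Mbeki wins 6–3.
Mbeki vs Ferraro: 9 to 0, Mbeki.
Mbeki vs Novak: 3 to 6, Novak.
Mbeki vs Okafor: 3 for Mbeki, 6 for Okafor — Okafor by 6–3.
Singh vs Ferraro: 3+1 = 4 for Singh, 5 for Ferraro — Ferraro by 5–4.
Singh vs Novak: Singh is ranked higher on 3 ballots, Novak on 6. Novak wins 6–3.
Singh vs Okafor: 3 for Singh, 6 for Okafor — Okafor by 6–3.
Ferraro vs Novak: Ferraro is ranked higher on 3 ballots, Novak on 6. Novak wins 6–3.
Ferraro vs Okafor: 3 to 6, Okafor.
Novak vs Okafor: Novak preferred on 3 ballots; Okafor wins 6–3.
Okafor defeats every rival head-to-head and is the Condorcet winner.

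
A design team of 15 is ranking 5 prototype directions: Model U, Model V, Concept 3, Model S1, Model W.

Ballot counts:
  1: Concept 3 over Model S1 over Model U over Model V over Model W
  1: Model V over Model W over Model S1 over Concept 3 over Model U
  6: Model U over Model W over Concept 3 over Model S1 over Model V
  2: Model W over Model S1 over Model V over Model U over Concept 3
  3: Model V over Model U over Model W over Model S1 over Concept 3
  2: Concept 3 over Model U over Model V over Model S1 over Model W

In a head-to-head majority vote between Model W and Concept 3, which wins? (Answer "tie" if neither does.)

Ballots ranking Model W above Concept 3: 1 + 6 + 2 + 3 = 12.
Ballots ranking Concept 3 above Model W: 15 − 12 = 3.
Model W wins the head-to-head 12–3.

Model W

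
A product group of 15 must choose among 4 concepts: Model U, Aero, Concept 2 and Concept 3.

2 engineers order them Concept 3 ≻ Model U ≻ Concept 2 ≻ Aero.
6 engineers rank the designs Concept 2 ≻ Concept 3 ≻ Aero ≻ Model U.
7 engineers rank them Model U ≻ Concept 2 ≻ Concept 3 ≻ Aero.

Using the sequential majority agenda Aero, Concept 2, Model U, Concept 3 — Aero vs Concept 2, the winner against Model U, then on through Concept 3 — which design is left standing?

Round 1: Aero vs Concept 2 — 0–15, Concept 2 advances.
Round 2: Concept 2 vs Model U — 6–9, Model U advances.
Round 3: Model U vs Concept 3 — 7–8, Concept 3 advances.
The agenda winner is Concept 3.

Concept 3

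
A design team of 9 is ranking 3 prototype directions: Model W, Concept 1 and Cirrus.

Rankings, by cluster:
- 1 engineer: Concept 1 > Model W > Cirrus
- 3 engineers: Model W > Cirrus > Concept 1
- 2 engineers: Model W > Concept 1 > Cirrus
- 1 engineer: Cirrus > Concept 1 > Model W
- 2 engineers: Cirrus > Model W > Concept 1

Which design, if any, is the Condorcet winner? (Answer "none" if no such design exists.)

Pairwise majorities:
Model W vs Concept 1: 3+2+2 = 7 for Model W, 2 for Concept 1 — Model W by 7–2.
Model W vs Cirrus: 1+3+2 = 6 for Model W, 3 for Cirrus — Model W by 6–3.
Concept 1 vs Cirrus: 3 to 6, Cirrus.
Model W defeats every rival head-to-head and is the Condorcet winner.

Model W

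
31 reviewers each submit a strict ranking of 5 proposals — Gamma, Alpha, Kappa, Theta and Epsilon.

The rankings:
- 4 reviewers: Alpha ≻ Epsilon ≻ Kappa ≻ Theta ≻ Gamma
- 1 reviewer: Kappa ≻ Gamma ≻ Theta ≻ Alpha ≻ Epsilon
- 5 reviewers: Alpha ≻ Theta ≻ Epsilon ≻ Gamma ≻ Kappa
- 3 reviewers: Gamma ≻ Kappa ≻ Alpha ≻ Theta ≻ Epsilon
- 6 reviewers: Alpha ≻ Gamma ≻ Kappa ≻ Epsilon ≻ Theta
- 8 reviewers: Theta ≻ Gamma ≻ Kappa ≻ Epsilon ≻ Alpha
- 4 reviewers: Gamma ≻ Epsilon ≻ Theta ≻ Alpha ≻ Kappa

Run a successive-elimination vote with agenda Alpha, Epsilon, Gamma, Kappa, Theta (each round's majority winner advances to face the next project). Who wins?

Theta

Round 1: Alpha vs Epsilon — 19–12, Alpha advances.
Round 2: Alpha vs Gamma — 15–16, Gamma advances.
Round 3: Gamma vs Kappa — 26–5, Gamma advances.
Round 4: Gamma vs Theta — 14–17, Theta advances.
The agenda winner is Theta.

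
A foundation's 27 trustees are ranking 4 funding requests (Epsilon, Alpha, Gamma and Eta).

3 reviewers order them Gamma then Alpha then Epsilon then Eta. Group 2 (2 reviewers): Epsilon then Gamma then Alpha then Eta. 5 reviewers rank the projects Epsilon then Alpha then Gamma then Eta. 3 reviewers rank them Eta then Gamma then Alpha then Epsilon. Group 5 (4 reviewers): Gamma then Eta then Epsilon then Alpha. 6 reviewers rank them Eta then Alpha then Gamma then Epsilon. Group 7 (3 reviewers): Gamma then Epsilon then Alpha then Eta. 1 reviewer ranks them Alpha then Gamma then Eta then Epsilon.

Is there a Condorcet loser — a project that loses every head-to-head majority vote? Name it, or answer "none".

Pairwise majorities:
Epsilon vs Alpha: Epsilon is ranked higher on 2+5+4+3 = 14 ballots, Alpha on 13. Epsilon wins 14–13.
Epsilon vs Gamma: Gamma wins 20–7.
Epsilon vs Eta: Eta, 14–13.
Alpha vs Gamma: Gamma, 15–12.
Alpha vs Eta: 3+2+5+3+1 = 14 for Alpha, 13 for Eta — Alpha by 14–13.
Gamma vs Eta: Gamma preferred on 3+2+5+4+3+1 = 18 ballots; Gamma wins 18–9.
Each project has at least one pairwise win (Epsilon beats Alpha; Alpha beats Eta; Gamma beats Epsilon; Eta beats Epsilon) — no Condorcet loser.

none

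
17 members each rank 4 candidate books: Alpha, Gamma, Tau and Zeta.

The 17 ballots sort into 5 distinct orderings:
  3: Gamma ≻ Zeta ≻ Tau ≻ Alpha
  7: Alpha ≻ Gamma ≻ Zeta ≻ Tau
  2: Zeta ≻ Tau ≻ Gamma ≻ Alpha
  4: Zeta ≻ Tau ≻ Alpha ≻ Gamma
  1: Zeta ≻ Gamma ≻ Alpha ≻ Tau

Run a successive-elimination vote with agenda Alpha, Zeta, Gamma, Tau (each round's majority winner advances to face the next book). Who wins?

Gamma

Round 1: Alpha vs Zeta — 7–10, Zeta advances.
Round 2: Zeta vs Gamma — 7–10, Gamma advances.
Round 3: Gamma vs Tau — 11–6, Gamma advances.
Gamma survives the agenda.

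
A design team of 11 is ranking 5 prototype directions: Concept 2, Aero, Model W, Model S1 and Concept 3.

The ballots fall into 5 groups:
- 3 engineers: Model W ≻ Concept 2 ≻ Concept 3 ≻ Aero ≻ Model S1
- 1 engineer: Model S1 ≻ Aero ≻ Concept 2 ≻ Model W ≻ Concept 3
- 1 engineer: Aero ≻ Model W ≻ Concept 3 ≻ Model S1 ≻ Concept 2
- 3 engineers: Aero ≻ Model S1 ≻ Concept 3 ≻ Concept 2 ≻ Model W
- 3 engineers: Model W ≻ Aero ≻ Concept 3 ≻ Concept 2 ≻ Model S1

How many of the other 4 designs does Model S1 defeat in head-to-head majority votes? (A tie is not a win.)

Model S1 against each rival (11 engineers):
Model S1 vs Concept 2: Concept 2 wins 6–5.
Model S1 vs Aero: Model S1 is ranked higher on 1 ballot, Aero on 10. Aero wins 10–1.
Model S1 vs Model W: Model W, 7–4.
Model S1 vs Concept 3: Concept 3, 7–4.
Model S1 beats no one; loses to Concept 2, Aero, Model W, Concept 3 — 0 pairwise wins.

0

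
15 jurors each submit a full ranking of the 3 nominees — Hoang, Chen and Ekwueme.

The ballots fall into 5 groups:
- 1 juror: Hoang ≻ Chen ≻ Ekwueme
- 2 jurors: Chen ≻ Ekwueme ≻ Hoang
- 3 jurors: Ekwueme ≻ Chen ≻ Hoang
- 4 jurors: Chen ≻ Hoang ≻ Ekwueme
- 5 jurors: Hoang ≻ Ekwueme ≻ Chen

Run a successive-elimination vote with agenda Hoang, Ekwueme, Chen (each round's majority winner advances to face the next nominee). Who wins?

Chen

Round 1: Hoang vs Ekwueme — 10–5, Hoang advances.
Round 2: Hoang vs Chen — 6–9, Chen advances.
The agenda winner is Chen.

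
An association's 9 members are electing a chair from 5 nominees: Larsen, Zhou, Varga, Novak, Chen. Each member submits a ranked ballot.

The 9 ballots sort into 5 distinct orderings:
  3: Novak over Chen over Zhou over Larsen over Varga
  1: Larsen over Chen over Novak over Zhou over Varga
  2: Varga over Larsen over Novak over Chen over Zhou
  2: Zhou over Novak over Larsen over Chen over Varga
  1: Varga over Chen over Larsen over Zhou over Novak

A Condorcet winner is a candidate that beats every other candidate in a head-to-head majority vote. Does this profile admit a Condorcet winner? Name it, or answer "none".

Novak

Head-to-head results (9 voters):
Larsen vs Zhou: Larsen is ranked higher on 1+2+1 = 4 ballots, Zhou on 5. Zhou wins 5–4.
Larsen–Varga: Larsen 6–3.
Larsen vs Novak: Novak, 5–4.
Larsen–Chen: Larsen 5–4.
Zhou vs Varga: Zhou wins 6–3.
Zhou vs Novak: Novak, 6–3.
Zhou vs Chen: Chen wins 7–2.
Varga vs Novak: 3 to 6, Novak.
Varga vs Chen: Varga is ranked higher on 2+1 = 3 ballots, Chen on 6. Chen wins 6–3.
Novak vs Chen: 7 to 2, Novak.
Novak wins every pairwise contest, so Novak is the Condorcet winner.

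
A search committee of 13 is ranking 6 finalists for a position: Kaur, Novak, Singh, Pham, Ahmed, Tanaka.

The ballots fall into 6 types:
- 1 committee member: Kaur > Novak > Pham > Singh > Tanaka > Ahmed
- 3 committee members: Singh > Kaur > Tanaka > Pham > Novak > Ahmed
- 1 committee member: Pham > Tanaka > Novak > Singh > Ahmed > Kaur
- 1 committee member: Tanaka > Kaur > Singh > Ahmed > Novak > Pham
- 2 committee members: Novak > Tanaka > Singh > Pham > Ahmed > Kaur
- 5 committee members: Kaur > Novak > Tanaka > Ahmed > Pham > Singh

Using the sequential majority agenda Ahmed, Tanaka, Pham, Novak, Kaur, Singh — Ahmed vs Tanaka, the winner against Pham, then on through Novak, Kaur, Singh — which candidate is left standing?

Round 1: Ahmed vs Tanaka — 0–13, Tanaka advances.
Round 2: Tanaka vs Pham — 11–2, Tanaka advances.
Round 3: Tanaka vs Novak — 5–8, Novak advances.
Round 4: Novak vs Kaur — 3–10, Kaur advances.
Round 5: Kaur vs Singh — 7–6, Kaur advances.
Kaur survives the agenda.

Kaur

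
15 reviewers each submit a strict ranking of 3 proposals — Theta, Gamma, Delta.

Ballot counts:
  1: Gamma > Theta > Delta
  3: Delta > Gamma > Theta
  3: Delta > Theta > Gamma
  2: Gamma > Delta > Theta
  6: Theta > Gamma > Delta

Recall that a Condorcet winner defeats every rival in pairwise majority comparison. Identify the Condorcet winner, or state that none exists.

Pairwise majorities:
Theta vs Gamma: Theta preferred on 3+6 = 9 ballots; Theta wins 9–6.
Theta vs Delta: 1+6 = 7 for Theta, 8 for Delta — Delta by 8–7.
Gamma vs Delta: Gamma is ranked higher on 1+2+6 = 9 ballots, Delta on 6. Gamma wins 9–6.
Each project drops at least one matchup (Theta loses to Delta; Gamma loses to Theta; Delta loses to Gamma); the cycle Theta → Gamma → Delta → Theta rules out a Condorcet winner.

none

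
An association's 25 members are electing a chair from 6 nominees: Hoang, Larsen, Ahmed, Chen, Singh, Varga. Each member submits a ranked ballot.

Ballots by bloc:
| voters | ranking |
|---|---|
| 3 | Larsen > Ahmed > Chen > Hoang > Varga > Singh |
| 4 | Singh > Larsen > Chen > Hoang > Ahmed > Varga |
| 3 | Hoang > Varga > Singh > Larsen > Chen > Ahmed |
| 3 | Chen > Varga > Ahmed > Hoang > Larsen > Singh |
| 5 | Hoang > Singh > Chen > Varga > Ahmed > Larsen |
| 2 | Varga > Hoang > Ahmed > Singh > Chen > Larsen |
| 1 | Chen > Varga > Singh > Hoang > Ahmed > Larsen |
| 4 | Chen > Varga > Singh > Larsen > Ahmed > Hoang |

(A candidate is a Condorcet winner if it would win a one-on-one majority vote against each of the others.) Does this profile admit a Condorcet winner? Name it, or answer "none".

none

Check each pair by majority over 25 ballots:
Hoang vs Larsen: 14 to 11, Hoang.
Hoang vs Ahmed: Hoang wins 15–10.
Hoang–Chen: Chen 15–10.
Hoang–Singh: Hoang 16–9.
Hoang–Varga: Hoang 15–10.
Larsen vs Ahmed: Larsen preferred on 3+4+3+4 = 14 ballots; Larsen wins 14–11.
Larsen vs Chen: Chen, 15–10.
Larsen–Singh: Singh 19–6.
Larsen vs Varga: Larsen preferred on 3+4 = 7 ballots; Varga wins 18–7.
Ahmed vs Chen: Ahmed is ranked higher on 3+2 = 5 ballots, Chen on 20. Chen wins 20–5.
Ahmed vs Singh: Singh, 17–8.
Ahmed vs Varga: 7 to 18, Varga.
Chen vs Singh: 3+3+1+4 = 11 for Chen, 14 for Singh — Singh by 14–11.
Chen vs Varga: 20 to 5, Chen.
Singh–Varga: Varga 16–9.
No candidate is unbeaten: Hoang loses to Chen; Larsen loses to Hoang; Ahmed loses to Hoang; Chen loses to Singh; Singh loses to Hoang; Varga loses to Hoang. In particular Hoang → Singh → Chen → Hoang is a majority cycle — no Condorcet winner exists.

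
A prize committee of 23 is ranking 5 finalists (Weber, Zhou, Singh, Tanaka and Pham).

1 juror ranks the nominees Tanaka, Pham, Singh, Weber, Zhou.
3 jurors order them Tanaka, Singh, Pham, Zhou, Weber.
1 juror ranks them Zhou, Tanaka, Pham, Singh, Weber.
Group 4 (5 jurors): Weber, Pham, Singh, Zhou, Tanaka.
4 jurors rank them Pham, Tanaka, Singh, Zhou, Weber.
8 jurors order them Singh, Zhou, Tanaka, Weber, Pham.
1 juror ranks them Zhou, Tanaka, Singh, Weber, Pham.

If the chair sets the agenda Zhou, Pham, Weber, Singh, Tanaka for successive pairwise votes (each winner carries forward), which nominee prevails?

Round 1: Zhou vs Pham — 10–13, Pham advances.
Round 2: Pham vs Weber — 9–14, Weber advances.
Round 3: Weber vs Singh — 5–18, Singh advances.
Round 4: Singh vs Tanaka — 13–10, Singh advances.
Singh survives the agenda.

Singh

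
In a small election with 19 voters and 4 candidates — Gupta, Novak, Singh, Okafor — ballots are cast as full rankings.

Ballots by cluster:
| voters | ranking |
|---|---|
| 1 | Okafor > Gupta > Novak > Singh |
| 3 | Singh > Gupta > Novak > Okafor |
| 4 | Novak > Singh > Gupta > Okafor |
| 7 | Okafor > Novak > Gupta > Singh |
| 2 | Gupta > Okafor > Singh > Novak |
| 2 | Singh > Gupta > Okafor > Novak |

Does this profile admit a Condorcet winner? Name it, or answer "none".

none

Head-to-head results (19 voters):
Gupta vs Novak: Novak, 11–8.
Gupta vs Singh: Gupta, 10–9.
Gupta vs Okafor: Gupta wins 11–8.
Novak vs Singh: Novak, 12–7.
Novak vs Okafor: Novak is ranked higher on 3+4 = 7 ballots, Okafor on 12. Okafor wins 12–7.
Singh–Okafor: Okafor 10–9.
Each candidate drops at least one matchup (Gupta loses to Novak; Novak loses to Okafor; Singh loses to Gupta; Okafor loses to Gupta); the cycle Gupta → Okafor → Novak → Gupta rules out a Condorcet winner.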